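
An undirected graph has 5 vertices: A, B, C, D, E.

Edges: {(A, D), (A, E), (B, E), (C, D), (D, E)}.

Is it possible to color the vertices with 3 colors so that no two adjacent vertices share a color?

Yes

The chromatic number is 3. A, D, E form a triangle, so at least 3 colors are needed.
A valid assignment using 3 colors: A=3, B=2, C=1, D=2, E=1.
That is already a proper 3-coloring.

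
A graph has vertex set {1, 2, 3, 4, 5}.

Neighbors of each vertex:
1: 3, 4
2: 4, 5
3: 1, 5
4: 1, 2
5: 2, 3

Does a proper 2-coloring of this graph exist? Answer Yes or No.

No

The cycle 3-5-2-4-1-3 has odd length 5, so it cannot be 2-colored; at least 3 colors are needed.
So 2 colors are not enough.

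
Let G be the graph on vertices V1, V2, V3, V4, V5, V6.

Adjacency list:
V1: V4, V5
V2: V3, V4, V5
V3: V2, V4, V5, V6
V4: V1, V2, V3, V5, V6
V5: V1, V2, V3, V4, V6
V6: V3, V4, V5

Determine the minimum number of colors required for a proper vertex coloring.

4

V2, V3, V4, V5 are mutually adjacent (a clique of size 4), so at least 4 colors are needed.
One proper 4-coloring: V1=3, V2=4, V3=3, V4=1, V5=2, V6=4. Each edge has distinct colors on its endpoints.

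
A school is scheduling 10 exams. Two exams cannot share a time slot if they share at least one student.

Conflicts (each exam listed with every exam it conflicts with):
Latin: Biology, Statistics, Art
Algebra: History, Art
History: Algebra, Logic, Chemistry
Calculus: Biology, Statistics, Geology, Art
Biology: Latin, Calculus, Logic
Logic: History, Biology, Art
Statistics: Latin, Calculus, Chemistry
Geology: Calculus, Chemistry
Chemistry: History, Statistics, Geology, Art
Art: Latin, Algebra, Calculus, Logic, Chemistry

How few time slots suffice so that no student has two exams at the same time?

Algebra and History conflict, so at least 2 time slots are needed.
2 time slots suffice: time slot 1 → {History, Biology, Statistics, Geology, Art}; time slot 2 → {Latin, Algebra, Calculus, Logic, Chemistry}. Each listed conflict is separated.

2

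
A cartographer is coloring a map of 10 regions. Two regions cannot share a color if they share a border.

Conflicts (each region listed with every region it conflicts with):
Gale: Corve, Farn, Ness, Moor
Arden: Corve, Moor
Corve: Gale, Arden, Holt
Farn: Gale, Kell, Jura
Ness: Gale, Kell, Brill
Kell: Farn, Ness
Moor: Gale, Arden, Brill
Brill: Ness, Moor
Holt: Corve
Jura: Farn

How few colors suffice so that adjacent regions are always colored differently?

Ness and Brill conflict, so at least 2 colors are needed.
2 colors suffice: color 1 → {Gale, Arden, Kell, Brill, Holt, Jura}; color 2 → {Corve, Farn, Ness, Moor}. No two conflicting regions share a color.

2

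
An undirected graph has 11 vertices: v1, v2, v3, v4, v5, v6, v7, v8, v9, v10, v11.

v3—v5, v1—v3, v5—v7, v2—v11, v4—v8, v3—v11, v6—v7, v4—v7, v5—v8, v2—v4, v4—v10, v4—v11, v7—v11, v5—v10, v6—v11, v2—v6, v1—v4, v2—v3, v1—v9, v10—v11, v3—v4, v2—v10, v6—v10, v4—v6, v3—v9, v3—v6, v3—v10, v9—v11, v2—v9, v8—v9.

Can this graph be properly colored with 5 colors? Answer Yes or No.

No

v2, v3, v4, v6, v10, v11 are mutually adjacent (a clique of size 6), so at least 6 colors are needed.
So 5 colors are not enough.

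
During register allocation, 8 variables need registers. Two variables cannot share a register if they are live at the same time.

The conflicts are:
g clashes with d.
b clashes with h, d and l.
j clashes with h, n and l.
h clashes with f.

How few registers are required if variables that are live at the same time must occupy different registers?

2

j and h conflict, so at least 2 registers are needed.
Using 2 registers: g=2, b=2, j=2, h=1, f=2, n=1, d=1, l=1. No two conflicting variables share a register.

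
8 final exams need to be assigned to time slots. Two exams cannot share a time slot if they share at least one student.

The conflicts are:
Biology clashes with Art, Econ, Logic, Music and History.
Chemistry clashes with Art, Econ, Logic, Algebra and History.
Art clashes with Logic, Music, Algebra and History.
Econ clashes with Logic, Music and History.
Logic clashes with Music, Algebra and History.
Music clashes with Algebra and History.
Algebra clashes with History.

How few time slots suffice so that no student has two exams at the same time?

5

Biology, Econ, Logic, Music, History are mutually in conflict, so at least 5 time slots are needed.
5 time slots suffice: Biology=5, Chemistry=3, Art=4, Econ=4, Logic=2, Music=3, Algebra=5, History=1. Each listed conflict is separated.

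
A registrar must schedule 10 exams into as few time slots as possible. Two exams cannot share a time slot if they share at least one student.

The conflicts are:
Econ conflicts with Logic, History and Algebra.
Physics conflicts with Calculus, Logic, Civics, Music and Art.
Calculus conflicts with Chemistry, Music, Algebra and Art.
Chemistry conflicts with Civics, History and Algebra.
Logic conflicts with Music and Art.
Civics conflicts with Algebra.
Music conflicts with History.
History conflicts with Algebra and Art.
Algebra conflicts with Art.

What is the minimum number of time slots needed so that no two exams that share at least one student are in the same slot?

Econ, History, Algebra all conflict with each other, so at least 3 time slots are needed.
3 time slots suffice: time slot 1 → {Physics, Algebra}; time slot 2 → {Calculus, Logic, Civics, History}; time slot 3 → {Econ, Chemistry, Music, Art}. Each listed conflict is separated.

3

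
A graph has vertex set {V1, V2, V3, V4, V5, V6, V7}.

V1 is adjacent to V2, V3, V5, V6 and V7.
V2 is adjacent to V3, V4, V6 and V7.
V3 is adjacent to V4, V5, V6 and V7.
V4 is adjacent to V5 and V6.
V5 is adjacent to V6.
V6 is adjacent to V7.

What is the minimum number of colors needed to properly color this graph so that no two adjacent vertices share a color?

V1, V2, V3, V6, V7 form a clique, so at least 5 colors are needed.
5 colors suffice: color 1 → {V3}; color 2 → {V6}; color 3 → {V1, V4}; color 4 → {V2, V5}; color 5 → {V7}. No two adjacent vertices share a color.

5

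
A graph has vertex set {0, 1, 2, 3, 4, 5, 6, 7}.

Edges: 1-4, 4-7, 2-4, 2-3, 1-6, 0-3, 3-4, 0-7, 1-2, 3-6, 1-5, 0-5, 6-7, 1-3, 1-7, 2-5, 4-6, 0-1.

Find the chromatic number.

4

1, 4, 6, 7 are pairwise adjacent (a clique of size 4), so at least 4 colors are needed.
A valid assignment using 4 colors: 0=blue, 1=red, 2=yellow, 3=green, 4=blue, 5=green, 6=yellow, 7=green. Every edge joins two different colors.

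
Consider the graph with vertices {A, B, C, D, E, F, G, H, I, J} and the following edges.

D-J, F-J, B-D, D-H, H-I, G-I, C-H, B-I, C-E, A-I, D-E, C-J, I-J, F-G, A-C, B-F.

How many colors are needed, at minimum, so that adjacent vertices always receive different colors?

2

B and I are adjacent, so at least 2 colors are needed.
2 colors suffice: A=blue, B=blue, C=red, D=red, E=blue, F=red, G=blue, H=blue, I=red, J=blue. Every edge joins two different colors.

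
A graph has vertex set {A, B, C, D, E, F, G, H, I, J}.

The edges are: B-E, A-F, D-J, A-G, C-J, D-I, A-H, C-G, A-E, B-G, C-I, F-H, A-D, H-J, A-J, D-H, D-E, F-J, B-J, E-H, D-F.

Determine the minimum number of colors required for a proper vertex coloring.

A, D, F, H, J form a clique, so at least 5 colors are needed.
5 colors suffice: color 1 → {A, B, C}; color 2 → {E, G, I, J}; color 3 → {D}; color 4 → {H}; color 5 → {F}. Each edge has distinct colors on its endpoints.

5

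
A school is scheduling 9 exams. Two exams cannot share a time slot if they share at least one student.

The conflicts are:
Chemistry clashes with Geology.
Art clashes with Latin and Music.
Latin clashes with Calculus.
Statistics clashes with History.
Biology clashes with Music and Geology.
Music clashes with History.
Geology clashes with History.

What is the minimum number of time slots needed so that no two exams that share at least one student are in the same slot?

2

Biology and Geology conflict, so at least 2 time slots are needed.
2 time slots suffice: time slot 1 → {Latin, Statistics, Music, Geology}; time slot 2 → {Chemistry, Art, Calculus, Biology, History}. Every pair that conflicts lands in different time slots.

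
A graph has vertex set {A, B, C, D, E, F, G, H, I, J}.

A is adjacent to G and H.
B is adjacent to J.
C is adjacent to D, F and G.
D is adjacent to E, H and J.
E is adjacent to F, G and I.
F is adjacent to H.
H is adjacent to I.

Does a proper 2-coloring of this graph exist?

The cycle A-H-I-E-G-A has odd length 5, so it cannot be 2-colored; at least 3 colors are needed.
So 2 colors are not enough.

No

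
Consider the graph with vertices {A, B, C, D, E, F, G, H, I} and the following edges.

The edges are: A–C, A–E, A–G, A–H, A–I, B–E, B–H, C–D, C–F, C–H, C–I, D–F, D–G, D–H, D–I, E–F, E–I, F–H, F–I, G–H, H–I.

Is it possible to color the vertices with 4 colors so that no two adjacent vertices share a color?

C, D, F, H, I form a clique, so at least 5 colors are needed.
So 4 colors are not enough.

No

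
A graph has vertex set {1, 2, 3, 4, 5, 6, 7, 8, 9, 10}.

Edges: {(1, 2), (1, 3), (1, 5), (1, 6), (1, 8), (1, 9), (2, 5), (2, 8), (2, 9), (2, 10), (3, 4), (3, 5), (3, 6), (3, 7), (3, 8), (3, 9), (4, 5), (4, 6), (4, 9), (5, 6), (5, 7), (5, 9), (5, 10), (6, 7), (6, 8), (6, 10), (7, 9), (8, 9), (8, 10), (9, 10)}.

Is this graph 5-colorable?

The chromatic number is 4. 2, 5, 9, 10 are mutually adjacent (a clique of size 4), so at least 4 colors are needed.
4 colors suffice: color a → {5, 8}; color b → {6, 9}; color c → {2, 3}; color d → {1, 4, 7, 10}.
Since 5 ≥ 4, a proper 5-coloring certainly exists.

Yes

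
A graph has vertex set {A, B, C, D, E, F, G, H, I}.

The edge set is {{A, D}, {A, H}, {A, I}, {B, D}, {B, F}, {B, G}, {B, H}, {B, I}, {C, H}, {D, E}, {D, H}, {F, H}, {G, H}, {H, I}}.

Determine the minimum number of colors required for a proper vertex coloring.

3

A, D, H are mutually adjacent, so at least 3 colors are needed.
One proper 3-coloring: A=2, B=2, C=2, D=3, E=1, F=3, G=3, H=1, I=3. Each edge has distinct colors on its endpoints.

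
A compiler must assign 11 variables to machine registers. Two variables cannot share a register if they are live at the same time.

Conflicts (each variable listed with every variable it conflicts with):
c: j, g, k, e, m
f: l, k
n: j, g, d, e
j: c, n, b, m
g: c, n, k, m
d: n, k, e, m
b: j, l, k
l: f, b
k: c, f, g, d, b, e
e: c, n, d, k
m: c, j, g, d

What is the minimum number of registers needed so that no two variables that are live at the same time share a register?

c, g, k are mutually in conflict, so at least 3 registers are needed.
3 registers suffice: register 1 → {n, l, k, m}; register 2 → {c, f, d, b}; register 3 → {j, g, e}. Each listed conflict is separated.

3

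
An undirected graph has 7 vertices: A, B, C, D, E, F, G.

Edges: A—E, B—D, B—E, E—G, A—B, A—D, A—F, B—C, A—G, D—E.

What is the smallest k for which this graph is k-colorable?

A, B, D, E form a clique, so at least 4 colors are needed.
One proper 4-coloring: A=1, B=3, C=1, D=4, E=2, F=2, G=3. Each edge has distinct colors on its endpoints.

4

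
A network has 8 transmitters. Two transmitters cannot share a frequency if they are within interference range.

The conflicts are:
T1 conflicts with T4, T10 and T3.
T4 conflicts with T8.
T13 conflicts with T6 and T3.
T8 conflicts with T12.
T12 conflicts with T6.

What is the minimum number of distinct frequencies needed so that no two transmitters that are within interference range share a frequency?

3

The cycle T8-T12-T6-T13-T3-T1-T4-T8 has odd length 7, so it cannot be 2-colored; at least 3 frequencies are needed.
3 frequencies suffice: T1=1, T4=2, T13=1, T10=2, T8=3, T12=1, T6=2, T3=2. No two conflicting transmitters share a frequency.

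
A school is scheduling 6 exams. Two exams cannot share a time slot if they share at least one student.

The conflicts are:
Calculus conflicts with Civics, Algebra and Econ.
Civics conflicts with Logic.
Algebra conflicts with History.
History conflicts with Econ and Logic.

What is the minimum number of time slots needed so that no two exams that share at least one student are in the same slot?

The cycle Logic-Civics-Calculus-Econ-History-Logic has odd length 5, so it cannot be 2-colored; at least 3 time slots are needed.
3 time slots suffice: time slot 1 → {Calculus, History}; time slot 2 → {Civics, Algebra, Econ}; time slot 3 → {Logic}. No two conflicting exams share a time slot.

3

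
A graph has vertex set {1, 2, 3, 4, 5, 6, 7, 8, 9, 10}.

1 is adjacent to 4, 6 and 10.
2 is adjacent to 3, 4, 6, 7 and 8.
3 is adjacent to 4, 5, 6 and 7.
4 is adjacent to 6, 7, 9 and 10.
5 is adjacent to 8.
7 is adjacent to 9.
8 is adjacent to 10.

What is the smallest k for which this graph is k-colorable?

2, 3, 4, 6 form a clique, so at least 4 colors are needed.
4 colors suffice: color a → {4, 8}; color b → {2, 5, 9, 10}; color c → {1, 3}; color d → {6, 7}. No two adjacent vertices share a color.

4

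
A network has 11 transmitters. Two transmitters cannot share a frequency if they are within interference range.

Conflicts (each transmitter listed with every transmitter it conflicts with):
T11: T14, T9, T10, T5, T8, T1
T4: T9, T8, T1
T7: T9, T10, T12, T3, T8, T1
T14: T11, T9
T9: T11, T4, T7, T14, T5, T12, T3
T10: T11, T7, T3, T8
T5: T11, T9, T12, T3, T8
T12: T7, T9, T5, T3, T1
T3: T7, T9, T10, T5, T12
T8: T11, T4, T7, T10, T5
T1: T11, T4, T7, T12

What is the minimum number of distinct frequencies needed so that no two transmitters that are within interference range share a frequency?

4

T7, T9, T12, T3 all conflict with each other, so at least 4 frequencies are needed.
4 frequencies suffice: frequency 1 → {T9, T8, T1}; frequency 2 → {T4, T7, T14, T5}; frequency 3 → {T11, T3}; frequency 4 → {T10, T12}. Every pair that conflicts lands in different frequencies.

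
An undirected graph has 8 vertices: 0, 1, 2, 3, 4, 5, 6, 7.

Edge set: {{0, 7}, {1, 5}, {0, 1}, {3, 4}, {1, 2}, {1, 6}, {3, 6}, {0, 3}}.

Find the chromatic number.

0 and 1 are adjacent, so at least 2 colors are needed.
2 colors suffice: color red → {1, 3, 7}; color blue → {0, 2, 4, 5, 6}. No two adjacent vertices share a color.

2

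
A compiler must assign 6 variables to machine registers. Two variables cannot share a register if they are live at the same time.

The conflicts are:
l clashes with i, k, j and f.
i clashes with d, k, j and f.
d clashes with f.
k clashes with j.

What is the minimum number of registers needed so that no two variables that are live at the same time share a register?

l, i, k, j all conflict with each other, so at least 4 registers are needed.
Using 4 registers: l=2, i=1, d=2, k=3, j=4, f=3. Each listed conflict is separated.

4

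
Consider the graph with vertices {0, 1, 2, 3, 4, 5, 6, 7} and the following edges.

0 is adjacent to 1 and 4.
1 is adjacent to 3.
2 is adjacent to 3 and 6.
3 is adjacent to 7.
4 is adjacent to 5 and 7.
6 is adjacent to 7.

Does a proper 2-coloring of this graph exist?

No

The cycle 3-7-4-0-1-3 has odd length 5, so it cannot be 2-colored; at least 3 colors are needed.
So 2 colors are not enough.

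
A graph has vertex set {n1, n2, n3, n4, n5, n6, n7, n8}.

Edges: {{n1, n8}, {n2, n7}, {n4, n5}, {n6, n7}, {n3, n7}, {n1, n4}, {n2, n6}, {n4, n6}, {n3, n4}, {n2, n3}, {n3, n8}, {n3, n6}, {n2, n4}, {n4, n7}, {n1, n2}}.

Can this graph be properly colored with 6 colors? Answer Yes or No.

The chromatic number is 5. n2, n3, n4, n6, n7 are pairwise adjacent (a clique of size 5), so at least 5 colors are needed.
5 colors suffice: n1=green, n2=blue, n3=green, n4=red, n5=blue, n6=yellow, n7=purple, n8=red.
Since 6 ≥ 5, a proper 6-coloring certainly exists.

Yes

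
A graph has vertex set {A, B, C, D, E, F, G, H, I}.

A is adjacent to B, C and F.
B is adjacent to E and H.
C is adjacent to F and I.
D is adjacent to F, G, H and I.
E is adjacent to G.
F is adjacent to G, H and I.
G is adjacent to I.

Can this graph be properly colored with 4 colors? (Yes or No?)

The chromatic number is 4. D, F, G, I form a clique, so at least 4 colors are needed.
4 colors suffice: color red → {B, F}; color blue → {A, D, E}; color green → {C, G, H}; color yellow → {I}.
That is already a proper 4-coloring.

Yes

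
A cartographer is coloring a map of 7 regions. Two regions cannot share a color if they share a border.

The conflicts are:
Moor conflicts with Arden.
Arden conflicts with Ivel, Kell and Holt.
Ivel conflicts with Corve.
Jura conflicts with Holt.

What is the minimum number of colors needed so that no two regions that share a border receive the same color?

2

Arden and Ivel conflict, so at least 2 colors are needed.
2 colors suffice: Moor=2, Arden=1, Ivel=2, Kell=2, Corve=1, Jura=1, Holt=2. Each listed conflict is separated.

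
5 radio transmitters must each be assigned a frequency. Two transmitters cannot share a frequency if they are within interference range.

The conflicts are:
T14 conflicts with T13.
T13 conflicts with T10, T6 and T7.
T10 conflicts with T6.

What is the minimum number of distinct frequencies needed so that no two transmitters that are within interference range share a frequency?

T13, T10, T6 pairwise conflict, so at least 3 frequencies are needed.
3 frequencies suffice: frequency 1 → {T13}; frequency 2 → {T14, T10, T7}; frequency 3 → {T6}. Each listed conflict is separated.

3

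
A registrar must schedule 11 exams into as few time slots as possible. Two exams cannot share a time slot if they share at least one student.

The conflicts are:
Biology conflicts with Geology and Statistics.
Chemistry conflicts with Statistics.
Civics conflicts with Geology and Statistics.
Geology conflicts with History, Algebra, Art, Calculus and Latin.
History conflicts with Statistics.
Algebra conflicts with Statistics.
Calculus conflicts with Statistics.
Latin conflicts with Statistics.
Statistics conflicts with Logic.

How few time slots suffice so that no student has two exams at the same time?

2

Calculus and Statistics conflict, so at least 2 time slots are needed.
Using 2 time slots: Biology=2, Chemistry=2, Civics=2, Geology=1, History=2, Algebra=2, Art=2, Calculus=2, Latin=2, Statistics=1, Logic=2. Each listed conflict is separated.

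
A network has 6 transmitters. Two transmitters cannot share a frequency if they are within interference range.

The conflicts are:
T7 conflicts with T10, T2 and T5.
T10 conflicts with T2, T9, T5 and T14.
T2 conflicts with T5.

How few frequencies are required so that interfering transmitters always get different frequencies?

T7, T10, T2, T5 all conflict with each other, so at least 4 frequencies are needed.
4 frequencies suffice: T7=4, T10=1, T2=2, T9=2, T5=3, T14=2. Each listed conflict is separated.

4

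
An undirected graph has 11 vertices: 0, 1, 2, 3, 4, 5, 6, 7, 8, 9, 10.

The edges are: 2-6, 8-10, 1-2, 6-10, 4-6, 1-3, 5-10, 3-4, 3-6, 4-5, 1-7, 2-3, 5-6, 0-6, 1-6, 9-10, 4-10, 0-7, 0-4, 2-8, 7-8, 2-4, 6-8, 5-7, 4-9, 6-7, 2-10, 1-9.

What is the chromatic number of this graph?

4

1, 2, 3, 6 are mutually adjacent (a clique of size 4), so at least 4 colors are needed.
One proper 4-coloring: 0=yellow, 1=blue, 2=yellow, 3=green, 4=blue, 5=yellow, 6=red, 7=green, 8=blue, 9=red, 10=green. No two adjacent vertices share a color.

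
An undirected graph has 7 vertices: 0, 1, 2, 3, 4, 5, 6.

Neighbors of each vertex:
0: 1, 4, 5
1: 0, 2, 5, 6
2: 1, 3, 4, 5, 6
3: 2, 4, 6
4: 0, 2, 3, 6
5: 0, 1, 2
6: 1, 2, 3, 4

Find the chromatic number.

2, 3, 4, 6 are pairwise adjacent (a clique of size 4), so at least 4 colors are needed.
4 colors suffice: color red → {0, 2}; color blue → {1, 4}; color green → {5, 6}; color yellow → {3}. Every edge joins two different colors.

4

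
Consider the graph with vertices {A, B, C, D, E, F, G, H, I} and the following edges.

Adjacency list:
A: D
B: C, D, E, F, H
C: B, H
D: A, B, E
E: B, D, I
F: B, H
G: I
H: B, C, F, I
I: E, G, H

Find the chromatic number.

B, D, E are mutually adjacent, so at least 3 colors are needed.
3 colors suffice: color 1 → {A, B, I}; color 2 → {D, G, H}; color 3 → {C, E, F}. Each edge has distinct colors on its endpoints.

3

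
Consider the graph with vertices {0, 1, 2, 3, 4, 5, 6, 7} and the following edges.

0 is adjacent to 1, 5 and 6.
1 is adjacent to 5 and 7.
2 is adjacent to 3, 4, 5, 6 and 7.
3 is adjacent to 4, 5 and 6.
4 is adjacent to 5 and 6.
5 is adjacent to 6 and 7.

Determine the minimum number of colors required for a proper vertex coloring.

5

2, 3, 4, 5, 6 form a clique, so at least 5 colors are needed.
One proper 5-coloring: 0=blue, 1=yellow, 2=blue, 3=purple, 4=yellow, 5=red, 6=green, 7=green. Every edge joins two different colors.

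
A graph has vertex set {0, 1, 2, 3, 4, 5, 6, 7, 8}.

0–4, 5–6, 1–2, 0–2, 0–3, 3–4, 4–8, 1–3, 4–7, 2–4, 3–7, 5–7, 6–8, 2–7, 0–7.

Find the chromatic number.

4

0, 3, 4, 7 form a clique, so at least 4 colors are needed.
4 colors suffice: color red → {1, 4, 5}; color blue → {6, 7}; color green → {2, 3, 8}; color yellow → {0}. Each edge has distinct colors on its endpoints.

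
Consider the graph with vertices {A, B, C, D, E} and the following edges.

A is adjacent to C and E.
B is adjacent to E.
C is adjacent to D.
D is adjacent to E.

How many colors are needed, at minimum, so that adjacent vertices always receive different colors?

D and E are adjacent, so at least 2 colors are needed.
2 colors suffice: color 1 → {C, E}; color 2 → {A, B, D}. Every edge joins two different colors.

2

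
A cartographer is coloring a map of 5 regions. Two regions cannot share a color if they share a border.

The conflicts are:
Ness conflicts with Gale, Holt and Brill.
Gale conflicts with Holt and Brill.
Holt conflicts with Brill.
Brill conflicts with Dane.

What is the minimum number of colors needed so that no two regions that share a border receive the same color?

Ness, Gale, Holt, Brill are mutually in conflict, so at least 4 colors are needed.
4 colors suffice: color 1 → {Brill}; color 2 → {Holt, Dane}; color 3 → {Gale}; color 4 → {Ness}. Each listed conflict is separated.

4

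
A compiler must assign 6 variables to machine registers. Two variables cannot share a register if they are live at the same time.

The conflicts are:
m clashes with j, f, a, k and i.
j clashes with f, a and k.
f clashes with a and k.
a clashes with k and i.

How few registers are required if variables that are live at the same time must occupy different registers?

5

m, j, f, a, k are mutually in conflict, so at least 5 registers are needed.
5 registers suffice: register 1 → {a}; register 2 → {m}; register 3 → {f, i}; register 4 → {j}; register 5 → {k}. Each listed conflict is separated.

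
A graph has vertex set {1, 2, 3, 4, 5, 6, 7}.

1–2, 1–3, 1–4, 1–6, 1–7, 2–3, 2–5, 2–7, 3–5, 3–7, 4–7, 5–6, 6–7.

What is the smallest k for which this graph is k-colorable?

4

1, 2, 3, 7 are mutually adjacent (a clique of size 4), so at least 4 colors are needed.
4 colors suffice: 1=blue, 2=green, 3=yellow, 4=green, 5=red, 6=green, 7=red. Each edge has distinct colors on its endpoints.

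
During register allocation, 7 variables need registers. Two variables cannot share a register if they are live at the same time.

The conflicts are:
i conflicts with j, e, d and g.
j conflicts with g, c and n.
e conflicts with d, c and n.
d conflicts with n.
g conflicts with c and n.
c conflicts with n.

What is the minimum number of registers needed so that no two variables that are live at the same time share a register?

4

j, g, c, n pairwise conflict, so at least 4 registers are needed.
4 registers suffice: register 1 → {i, n}; register 2 → {e, g}; register 3 → {d, c}; register 4 → {j}. Every pair that conflicts lands in different registers.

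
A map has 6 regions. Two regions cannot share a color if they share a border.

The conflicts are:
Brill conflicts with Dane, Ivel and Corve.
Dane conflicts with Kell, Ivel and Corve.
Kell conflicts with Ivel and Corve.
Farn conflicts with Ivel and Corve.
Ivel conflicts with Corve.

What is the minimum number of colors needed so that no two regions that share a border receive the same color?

4

Dane, Kell, Ivel, Corve are mutually in conflict, so at least 4 colors are needed.
A valid assignment using 4 colors: Brill=4, Dane=3, Kell=4, Farn=3, Ivel=2, Corve=1. Every pair that conflicts lands in different colors.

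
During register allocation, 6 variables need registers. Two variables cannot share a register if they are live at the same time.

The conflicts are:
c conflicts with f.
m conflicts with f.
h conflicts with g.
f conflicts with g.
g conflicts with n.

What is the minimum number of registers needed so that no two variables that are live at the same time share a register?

2

g and n conflict, so at least 2 registers are needed.
2 registers suffice: register 1 → {c, m, g}; register 2 → {h, f, n}. Every pair that conflicts lands in different registers.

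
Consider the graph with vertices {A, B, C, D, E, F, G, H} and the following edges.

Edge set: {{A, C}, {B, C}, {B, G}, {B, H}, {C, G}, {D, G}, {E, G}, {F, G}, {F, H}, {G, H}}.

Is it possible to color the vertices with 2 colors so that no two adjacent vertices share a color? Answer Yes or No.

F, G, H are pairwise adjacent, so at least 3 colors are needed.
So 2 colors are not enough.

No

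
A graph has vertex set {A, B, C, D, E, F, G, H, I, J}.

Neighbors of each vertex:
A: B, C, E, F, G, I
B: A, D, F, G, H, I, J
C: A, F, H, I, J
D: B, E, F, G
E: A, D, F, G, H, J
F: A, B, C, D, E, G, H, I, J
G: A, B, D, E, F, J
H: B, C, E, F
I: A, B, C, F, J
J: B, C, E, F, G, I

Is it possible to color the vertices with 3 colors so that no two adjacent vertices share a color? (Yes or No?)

No

C, F, I, J form a clique, so at least 4 colors are needed.
So 3 colors are not enough.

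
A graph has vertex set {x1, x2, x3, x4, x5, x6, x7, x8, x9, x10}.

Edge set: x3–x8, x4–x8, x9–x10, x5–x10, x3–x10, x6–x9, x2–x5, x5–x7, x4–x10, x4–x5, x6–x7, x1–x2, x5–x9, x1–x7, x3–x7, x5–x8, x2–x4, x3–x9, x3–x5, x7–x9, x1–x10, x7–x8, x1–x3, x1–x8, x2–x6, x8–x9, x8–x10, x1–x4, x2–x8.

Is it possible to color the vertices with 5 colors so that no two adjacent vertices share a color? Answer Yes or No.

The chromatic number is 5. x3, x5, x7, x8, x9 are mutually adjacent (a clique of size 5), so at least 5 colors are needed.
5 colors suffice: color 1 → {x6, x8}; color 2 → {x1, x5}; color 3 → {x2, x7, x10}; color 4 → {x4, x9}; color 5 → {x3}.
That is already a proper 5-coloring.

Yes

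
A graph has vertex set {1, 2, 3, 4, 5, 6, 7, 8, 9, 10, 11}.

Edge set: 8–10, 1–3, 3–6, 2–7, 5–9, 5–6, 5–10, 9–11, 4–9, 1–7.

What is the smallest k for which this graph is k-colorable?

2

9 and 11 are adjacent, so at least 2 colors are needed.
2 colors suffice: color a → {3, 4, 5, 7, 8, 11}; color b → {1, 2, 6, 9, 10}. No two adjacent vertices share a color.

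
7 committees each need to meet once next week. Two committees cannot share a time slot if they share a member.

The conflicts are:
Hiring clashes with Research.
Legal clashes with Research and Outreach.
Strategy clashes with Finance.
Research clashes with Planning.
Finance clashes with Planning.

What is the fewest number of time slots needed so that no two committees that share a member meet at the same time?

Legal and Outreach conflict, so at least 2 time slots are needed.
2 time slots suffice: Hiring=2, Legal=2, Strategy=2, Research=1, Outreach=1, Finance=1, Planning=2. Every pair that conflicts lands in different time slots.

2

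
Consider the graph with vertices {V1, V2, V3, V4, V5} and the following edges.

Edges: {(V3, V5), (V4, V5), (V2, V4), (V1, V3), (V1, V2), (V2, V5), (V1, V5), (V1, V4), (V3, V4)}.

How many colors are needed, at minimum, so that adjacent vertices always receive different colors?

V1, V3, V4, V5 form a clique, so at least 4 colors are needed.
4 colors suffice: color red → {V5}; color blue → {V1}; color green → {V4}; color yellow → {V2, V3}. Every edge joins two different colors.

4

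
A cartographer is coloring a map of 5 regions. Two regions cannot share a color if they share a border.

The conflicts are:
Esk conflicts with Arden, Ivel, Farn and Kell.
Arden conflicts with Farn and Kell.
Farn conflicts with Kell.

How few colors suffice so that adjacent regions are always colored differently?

4

Esk, Arden, Farn, Kell are mutually in conflict, so at least 4 colors are needed.
A valid assignment using 4 colors: Esk=1, Arden=3, Ivel=2, Farn=2, Kell=4. Every pair that conflicts lands in different colors.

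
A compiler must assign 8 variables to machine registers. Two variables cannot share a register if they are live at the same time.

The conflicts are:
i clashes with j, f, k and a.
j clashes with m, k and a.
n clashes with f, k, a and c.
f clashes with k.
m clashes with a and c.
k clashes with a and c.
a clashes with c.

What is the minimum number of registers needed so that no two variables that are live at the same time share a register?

4

i, j, k, a are mutually in conflict, so at least 4 registers are needed.
4 registers suffice: register 1 → {f, a}; register 2 → {m, k}; register 3 → {i, n}; register 4 → {j, c}. Every pair that conflicts lands in different registers.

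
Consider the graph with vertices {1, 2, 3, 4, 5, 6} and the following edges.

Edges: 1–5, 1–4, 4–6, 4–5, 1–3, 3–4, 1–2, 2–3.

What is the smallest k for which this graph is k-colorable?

3

1, 4, 5 form a triangle, so at least 3 colors are needed.
3 colors suffice: 1=red, 2=blue, 3=green, 4=blue, 5=green, 6=red. Each edge has distinct colors on its endpoints.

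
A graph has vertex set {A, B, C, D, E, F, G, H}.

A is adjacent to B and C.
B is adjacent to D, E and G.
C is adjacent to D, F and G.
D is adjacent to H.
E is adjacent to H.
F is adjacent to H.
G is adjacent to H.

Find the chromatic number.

D and H are adjacent, so at least 2 colors are needed.
2 colors suffice: color 1 → {B, C, H}; color 2 → {A, D, E, F, G}. Every edge joins two different colors.

2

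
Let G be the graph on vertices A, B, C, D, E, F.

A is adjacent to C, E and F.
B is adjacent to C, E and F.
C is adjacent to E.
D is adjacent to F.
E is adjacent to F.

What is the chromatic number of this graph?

B, E, F form a triangle, so at least 3 colors are needed.
One proper 3-coloring: A=3, B=3, C=1, D=2, E=2, F=1. Every edge joins two different colors.

3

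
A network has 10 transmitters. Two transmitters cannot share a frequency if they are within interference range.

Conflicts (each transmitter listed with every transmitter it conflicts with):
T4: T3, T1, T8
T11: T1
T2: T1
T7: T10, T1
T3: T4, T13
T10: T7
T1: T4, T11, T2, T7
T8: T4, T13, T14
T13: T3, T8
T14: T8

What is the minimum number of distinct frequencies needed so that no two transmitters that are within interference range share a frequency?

2

T7 and T1 conflict, so at least 2 frequencies are needed.
Using 2 frequencies: T4=2, T11=2, T2=2, T7=2, T3=1, T10=1, T1=1, T8=1, T13=2, T14=2. Each listed conflict is separated.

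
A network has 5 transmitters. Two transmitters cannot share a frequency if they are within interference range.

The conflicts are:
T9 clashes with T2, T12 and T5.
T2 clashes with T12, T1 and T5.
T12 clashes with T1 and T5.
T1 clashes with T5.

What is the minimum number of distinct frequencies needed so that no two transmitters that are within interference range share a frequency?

4

T9, T2, T12, T5 pairwise conflict, so at least 4 frequencies are needed.
4 frequencies suffice: frequency 1 → {T2}; frequency 2 → {T12}; frequency 3 → {T5}; frequency 4 → {T9, T1}. Every pair that conflicts lands in different frequencies.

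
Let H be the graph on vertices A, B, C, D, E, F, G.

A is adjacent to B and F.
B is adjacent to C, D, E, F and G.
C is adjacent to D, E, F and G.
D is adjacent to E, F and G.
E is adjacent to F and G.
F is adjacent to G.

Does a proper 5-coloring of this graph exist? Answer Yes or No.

B, C, D, E, F, G are mutually adjacent (a clique of size 6), so at least 6 colors are needed.
So 5 colors are not enough.

No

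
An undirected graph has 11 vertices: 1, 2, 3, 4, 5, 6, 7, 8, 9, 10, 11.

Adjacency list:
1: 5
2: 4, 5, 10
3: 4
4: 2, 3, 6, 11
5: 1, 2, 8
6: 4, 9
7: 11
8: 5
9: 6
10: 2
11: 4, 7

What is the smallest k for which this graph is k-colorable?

2

6 and 9 are adjacent, so at least 2 colors are needed.
2 colors suffice: color a → {4, 5, 7, 9, 10}; color b → {1, 2, 3, 6, 8, 11}. Each edge has distinct colors on its endpoints.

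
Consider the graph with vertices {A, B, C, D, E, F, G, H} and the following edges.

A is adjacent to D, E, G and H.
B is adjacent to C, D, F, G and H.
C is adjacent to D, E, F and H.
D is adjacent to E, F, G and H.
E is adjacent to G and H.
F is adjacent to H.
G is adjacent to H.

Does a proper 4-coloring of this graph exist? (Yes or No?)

No

A, D, E, G, H are pairwise adjacent (a clique of size 5), so at least 5 colors are needed.
So 4 colors are not enough.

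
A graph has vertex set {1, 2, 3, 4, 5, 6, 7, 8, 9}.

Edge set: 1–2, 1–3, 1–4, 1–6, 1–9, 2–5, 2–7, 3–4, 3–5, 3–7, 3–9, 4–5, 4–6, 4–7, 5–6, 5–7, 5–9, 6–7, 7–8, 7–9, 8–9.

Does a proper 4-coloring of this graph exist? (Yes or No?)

The chromatic number is 4. 3, 5, 7, 9 are pairwise adjacent (a clique of size 4), so at least 4 colors are needed.
4 colors suffice: color red → {1, 7}; color blue → {5, 8}; color green → {2, 4, 9}; color yellow → {3, 6}.
That is already a proper 4-coloring.

Yes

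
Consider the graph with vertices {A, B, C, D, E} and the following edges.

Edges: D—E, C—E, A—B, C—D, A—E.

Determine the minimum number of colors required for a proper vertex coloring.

3

C, D, E form a triangle, so at least 3 colors are needed.
3 colors suffice: color 1 → {B, E}; color 2 → {A, D}; color 3 → {C}. Every edge joins two different colors.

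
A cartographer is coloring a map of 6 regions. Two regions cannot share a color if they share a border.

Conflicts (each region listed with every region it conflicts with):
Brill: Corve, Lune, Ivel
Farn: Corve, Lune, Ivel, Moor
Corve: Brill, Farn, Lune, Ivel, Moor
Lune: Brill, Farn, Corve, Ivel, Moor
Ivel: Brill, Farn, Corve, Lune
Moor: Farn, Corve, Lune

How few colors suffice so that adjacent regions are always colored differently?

4

Brill, Corve, Lune, Ivel all conflict with each other, so at least 4 colors are needed.
4 colors suffice: color 1 → {Lune}; color 2 → {Corve}; color 3 → {Brill, Farn}; color 4 → {Ivel, Moor}. Every pair that conflicts lands in different colors.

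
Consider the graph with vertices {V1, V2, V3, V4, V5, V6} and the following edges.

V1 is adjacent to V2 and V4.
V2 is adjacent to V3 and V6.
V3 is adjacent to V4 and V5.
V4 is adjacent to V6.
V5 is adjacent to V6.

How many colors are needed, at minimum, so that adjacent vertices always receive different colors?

V5 and V6 are adjacent, so at least 2 colors are needed.
A valid assignment using 2 colors: V1=1, V2=2, V3=1, V4=2, V5=2, V6=1. No two adjacent vertices share a color.

2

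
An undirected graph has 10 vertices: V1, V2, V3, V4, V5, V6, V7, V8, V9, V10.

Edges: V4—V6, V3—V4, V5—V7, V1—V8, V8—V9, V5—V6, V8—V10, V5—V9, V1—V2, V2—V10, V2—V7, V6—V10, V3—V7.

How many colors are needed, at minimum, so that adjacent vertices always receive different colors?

3

The cycle V7-V3-V4-V6-V5-V7 has odd length 5, so it cannot be 2-colored; at least 3 colors are needed.
3 colors suffice: V1=2, V2=1, V3=1, V4=2, V5=2, V6=1, V7=3, V8=1, V9=3, V10=2. Every edge joins two different colors.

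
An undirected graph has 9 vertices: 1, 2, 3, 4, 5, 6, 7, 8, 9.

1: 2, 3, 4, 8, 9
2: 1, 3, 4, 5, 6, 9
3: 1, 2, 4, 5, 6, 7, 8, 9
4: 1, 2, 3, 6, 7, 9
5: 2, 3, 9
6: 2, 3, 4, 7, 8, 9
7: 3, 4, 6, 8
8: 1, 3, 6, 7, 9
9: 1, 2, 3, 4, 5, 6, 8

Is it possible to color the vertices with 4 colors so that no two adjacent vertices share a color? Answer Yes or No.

2, 3, 4, 6, 9 are mutually adjacent (a clique of size 5), so at least 5 colors are needed.
So 4 colors are not enough.

No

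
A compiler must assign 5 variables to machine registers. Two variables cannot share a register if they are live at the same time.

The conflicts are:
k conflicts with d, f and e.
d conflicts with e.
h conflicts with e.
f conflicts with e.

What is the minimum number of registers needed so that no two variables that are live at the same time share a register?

3

k, f, e pairwise conflict, so at least 3 registers are needed.
Using 3 registers: k=2, d=3, h=2, f=3, e=1. Each listed conflict is separated.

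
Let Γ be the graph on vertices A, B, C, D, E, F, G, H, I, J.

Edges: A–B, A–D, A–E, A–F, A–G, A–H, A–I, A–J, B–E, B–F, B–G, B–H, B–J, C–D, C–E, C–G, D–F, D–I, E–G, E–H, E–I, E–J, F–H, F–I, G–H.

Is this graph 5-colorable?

The chromatic number is 5. A, B, E, G, H form a clique, so at least 5 colors are needed.
5 colors suffice: color 1 → {A, C}; color 2 → {E, F}; color 3 → {B, D}; color 4 → {H, I, J}; color 5 → {G}.
That is already a proper 5-coloring.

Yes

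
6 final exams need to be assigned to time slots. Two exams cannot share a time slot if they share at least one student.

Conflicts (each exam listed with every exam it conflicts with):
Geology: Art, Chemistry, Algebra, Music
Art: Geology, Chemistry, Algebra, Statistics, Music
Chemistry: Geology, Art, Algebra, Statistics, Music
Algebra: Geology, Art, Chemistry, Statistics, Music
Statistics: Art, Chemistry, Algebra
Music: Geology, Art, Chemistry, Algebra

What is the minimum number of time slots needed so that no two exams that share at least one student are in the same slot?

5

Geology, Art, Chemistry, Algebra, Music pairwise conflict, so at least 5 time slots are needed.
5 time slots suffice: time slot 1 → {Art}; time slot 2 → {Chemistry}; time slot 3 → {Algebra}; time slot 4 → {Statistics, Music}; time slot 5 → {Geology}. Each listed conflict is separated.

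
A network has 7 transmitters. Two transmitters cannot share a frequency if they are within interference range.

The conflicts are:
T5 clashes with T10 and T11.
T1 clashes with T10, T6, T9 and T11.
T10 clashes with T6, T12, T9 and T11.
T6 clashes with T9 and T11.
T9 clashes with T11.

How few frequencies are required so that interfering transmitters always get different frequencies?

5

T1, T10, T6, T9, T11 all conflict with each other, so at least 5 frequencies are needed.
5 frequencies suffice: frequency 1 → {T10}; frequency 2 → {T12, T11}; frequency 3 → {T5, T6}; frequency 4 → {T1}; frequency 5 → {T9}. No two conflicting transmitters share a frequency.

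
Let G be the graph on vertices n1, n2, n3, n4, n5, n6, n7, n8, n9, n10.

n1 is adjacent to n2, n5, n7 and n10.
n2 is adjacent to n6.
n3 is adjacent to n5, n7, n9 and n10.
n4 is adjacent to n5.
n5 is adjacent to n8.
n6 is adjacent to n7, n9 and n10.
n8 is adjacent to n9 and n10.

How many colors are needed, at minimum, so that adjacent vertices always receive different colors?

2

n1 and n7 are adjacent, so at least 2 colors are needed.
2 colors suffice: color red → {n1, n3, n4, n6, n8}; color blue → {n2, n5, n7, n9, n10}. Every edge joins two different colors.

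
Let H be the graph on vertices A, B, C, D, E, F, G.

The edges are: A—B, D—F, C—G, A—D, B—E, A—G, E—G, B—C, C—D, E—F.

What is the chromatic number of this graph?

The cycle D-A-B-E-F-D has odd length 5, so it cannot be 2-colored; at least 3 colors are needed.
A valid assignment using 3 colors: A=2, B=1, C=2, D=1, E=2, F=3, G=1. Each edge has distinct colors on its endpoints.

3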